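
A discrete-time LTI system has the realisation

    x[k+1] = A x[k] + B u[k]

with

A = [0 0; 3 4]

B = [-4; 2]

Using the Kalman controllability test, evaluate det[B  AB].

16

AB = [[0], [-4]]
Controllability matrix C = [B  AB] = [[-4, 0], [2, -4]]
det(C) = (-4)·(-4) - 0·2 = 16 - 0 = 16
Since det(C) ≠ 0, rank(C) = 2 and the system is completely controllable.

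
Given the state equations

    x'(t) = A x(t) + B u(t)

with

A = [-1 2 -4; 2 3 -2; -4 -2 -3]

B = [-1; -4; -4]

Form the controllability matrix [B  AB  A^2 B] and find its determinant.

10584

AB = [[9], [-6], [24]]
A^2B = [[-117], [-48], [-96]]
Controllability matrix C = [B  AB  A^2B] = [[-1, 9, -117], [-4, -6, -48], [-4, 24, -96]]
Expanding along the first row, det(C) = (-1)·((-6)·(-96) - (-48)·24) - 9·((-4)·(-96) - (-48)·(-4)) + (-117)·((-4)·24 - (-6)·(-4)) = (-1)·1728 - 9·192 + (-117)·(-120) = 10584
Since det(C) ≠ 0, rank(C) = 3 and the system is completely controllable.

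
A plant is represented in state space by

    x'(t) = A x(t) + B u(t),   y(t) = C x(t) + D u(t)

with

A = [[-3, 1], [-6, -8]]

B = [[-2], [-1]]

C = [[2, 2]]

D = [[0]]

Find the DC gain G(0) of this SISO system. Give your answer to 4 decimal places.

-0.5333

G(0) = C(-A)^{-1}B + D = -C A^{-1} B + D.
det A = 30, so A^{-1} = (1/30)·adj(A) = [[-4/15, -1/30], [1/5, -1/10]]
A^{-1} B = [17/30, -3/10]^T
C A^{-1} B = 8/15
G(0) = D - C A^{-1} B = 0 - (8/15) = -8/15 ≈ -0.5333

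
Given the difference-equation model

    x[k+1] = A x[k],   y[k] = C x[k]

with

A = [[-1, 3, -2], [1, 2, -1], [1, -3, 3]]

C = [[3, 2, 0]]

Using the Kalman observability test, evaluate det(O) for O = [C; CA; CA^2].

CA = [[-1, 13, -8]]
CA^2 = [[6, 47, -35]]
Observability matrix O = [C; CA; CA^2] = [[3, 2, 0], [-1, 13, -8], [6, 47, -35]]
Expanding along the first row, det(O) = 3·(13·(-35) - (-8)·47) - 2·((-1)·(-35) - (-8)·6) + 0·((-1)·47 - 13·6) = 3·(-79) - 2·83 + 0·(-125) = -403
Since det(O) ≠ 0, rank(O) = 3 and the system is completely observable.

-403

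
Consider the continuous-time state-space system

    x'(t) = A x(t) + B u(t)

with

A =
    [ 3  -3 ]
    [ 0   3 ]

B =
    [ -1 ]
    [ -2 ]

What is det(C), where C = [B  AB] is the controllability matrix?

AB = [[3], [-6]]
Controllability matrix C = [B  AB] = [[-1, 3], [-2, -6]]
det(C) = (-1)·(-6) - 3·(-2) = 6 - (-6) = 12
Since det(C) ≠ 0, rank(C) = 2 and the system is completely controllable.

12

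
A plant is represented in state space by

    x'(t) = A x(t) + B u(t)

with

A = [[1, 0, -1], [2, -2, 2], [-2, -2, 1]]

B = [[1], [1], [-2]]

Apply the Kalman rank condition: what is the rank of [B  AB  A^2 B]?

AB = [[3], [-4], [-6]]
A^2B = [[9], [2], [-4]]
Controllability matrix C = [B  AB  A^2B] = [[1, 3, 9], [1, -4, 2], [-2, -6, -4]]
det(C) = 1·((-4)·(-4) - 2·(-6)) - 3·(1·(-4) - 2·(-2)) + 9·(1·(-6) - (-4)·(-2)) = 1·28 - 3·0 + 9·(-14) = -98 ≠ 0, so rank(C) = 3.
rank(C) = 3 = n, so the pair (A, B) is completely controllable.

3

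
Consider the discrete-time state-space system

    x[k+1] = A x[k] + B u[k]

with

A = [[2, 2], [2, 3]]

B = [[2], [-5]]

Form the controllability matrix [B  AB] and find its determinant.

-52

AB = [[-6], [-11]]
Controllability matrix C = [B  AB] = [[2, -6], [-5, -11]]
det(C) = 2·(-11) - (-6)·(-5) = -22 - 30 = -52
Since det(C) ≠ 0, rank(C) = 2 and the system is completely controllable.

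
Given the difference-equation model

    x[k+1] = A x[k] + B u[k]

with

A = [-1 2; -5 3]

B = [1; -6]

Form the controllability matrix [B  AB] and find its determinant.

-101

AB = [[-13], [-23]]
Controllability matrix C = [B  AB] = [[1, -13], [-6, -23]]
det(C) = 1·(-23) - (-13)·(-6) = -23 - 78 = -101
Since det(C) ≠ 0, rank(C) = 2 and the system is completely controllable.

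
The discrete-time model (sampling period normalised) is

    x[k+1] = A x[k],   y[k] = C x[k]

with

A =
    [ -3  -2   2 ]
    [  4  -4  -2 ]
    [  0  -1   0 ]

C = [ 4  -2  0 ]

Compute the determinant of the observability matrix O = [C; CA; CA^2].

-1184

CA = [[-20, 0, 12]]
CA^2 = [[60, 28, -40]]
Observability matrix O = [C; CA; CA^2] = [[4, -2, 0], [-20, 0, 12], [60, 28, -40]]
Expanding along the first row, det(O) = 4·(0·(-40) - 12·28) - (-2)·((-20)·(-40) - 12·60) + 0·((-20)·28 - 0·60) = 4·(-336) - (-2)·80 + 0·(-560) = -1184
Since det(O) ≠ 0, rank(O) = 3 and the system is completely observable.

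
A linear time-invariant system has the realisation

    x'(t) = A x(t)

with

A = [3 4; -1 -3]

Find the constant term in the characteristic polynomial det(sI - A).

For a 2×2 matrix, det(sI - A) = s^2 - (tr A)s + det A.
tr A = 0, det A = -5.
So p(s) = s^2 - 5.
The constant term is -5.

-5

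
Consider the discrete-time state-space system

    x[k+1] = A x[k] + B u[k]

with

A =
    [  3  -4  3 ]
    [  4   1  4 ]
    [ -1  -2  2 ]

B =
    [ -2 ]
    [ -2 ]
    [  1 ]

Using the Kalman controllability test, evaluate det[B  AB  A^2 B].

842

AB = [[5], [-6], [8]]
A^2B = [[63], [46], [23]]
Controllability matrix C = [B  AB  A^2B] = [[-2, 5, 63], [-2, -6, 46], [1, 8, 23]]
Expanding along the first row, det(C) = (-2)·((-6)·23 - 46·8) - 5·((-2)·23 - 46·1) + 63·((-2)·8 - (-6)·1) = (-2)·(-506) - 5·(-92) + 63·(-10) = 842
Since det(C) ≠ 0, rank(C) = 3 and the system is completely controllable.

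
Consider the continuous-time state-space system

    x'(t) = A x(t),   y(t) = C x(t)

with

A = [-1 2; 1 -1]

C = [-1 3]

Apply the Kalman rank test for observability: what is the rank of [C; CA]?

CA = [[4, -5]]
Observability matrix O = [C; CA] = [[-1, 3], [4, -5]]
det(O) = (-1)·(-5) - 3·4 = 5 - 12 = -7 ≠ 0, so rank(O) = 2.
rank(O) = 2 = n, so the pair (A, C) is completely observable.

2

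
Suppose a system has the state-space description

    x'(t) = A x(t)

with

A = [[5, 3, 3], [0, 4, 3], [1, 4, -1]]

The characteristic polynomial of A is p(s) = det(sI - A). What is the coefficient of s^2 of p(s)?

-8

Expand det(sI - A) for the 3×3 matrix.
p(s) = s^3 - 8s^2 - 4s + 83.
(Check: constant term = det(-A) = (-1)^3 det A = 83; coefficient of s^2 = -tr A = -8.)
The coefficient of s^2 is -8.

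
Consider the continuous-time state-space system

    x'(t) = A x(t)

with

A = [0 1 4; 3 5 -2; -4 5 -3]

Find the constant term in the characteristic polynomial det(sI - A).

Expand det(sI - A) for the 3×3 matrix.
p(s) = s^3 - 2s^2 + 8s - 157.
(Check: constant term = det(-A) = (-1)^3 det A = -157; coefficient of s^2 = -tr A = -2.)
The constant term is -157.

-157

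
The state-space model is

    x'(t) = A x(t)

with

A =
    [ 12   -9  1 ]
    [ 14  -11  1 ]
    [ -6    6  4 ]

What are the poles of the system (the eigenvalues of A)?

-2, 3, 4

det(sI - A) = s^3 - (tr A)s^2 + (M11 + M22 + M33)s - det A, where Mii is the 2×2 principal minor of A obtained by deleting row i and column i.
tr A = 12 + (-11) + 4 = 5; M11 = (-11)·4 - 1·6 = -44 - 6 = -50; M22 = 12·4 - 1·(-6) = 48 - (-6) = 54; M33 = 12·(-11) - (-9)·14 = -132 - (-126) = -6; sum of minors = -2.
det A = 12·((-11)·4 - 1·6) - (-9)·(14·4 - 1·(-6)) + 1·(14·6 - (-11)·(-6)) = 12·(-50) - (-9)·62 + 1·18 = -24.
So p(s) = det(sI - A) = s^3 - 5s^2 - 2s + 24.
Rational-root test: any integer root divides 24. Testing small divisors, s = -2 works: p(-2) = -8 + (-20) + 4 + 24 = 0, so (s + 2) is a factor.
Dividing, p(s) = (s + 2)(s^2 - 7s + 12).
Factor s^2 - 7s + 12: two numbers with sum 7 and product 12 are 4 and 3, so s^2 - 7s + 12 = (s - 4)(s - 3).
Hence p(s) = (s - 4) (s - 3) (s + 2), with roots -2, 3, 4.
At least one eigenvalue has non-negative real part, so the system is not asymptotically stable.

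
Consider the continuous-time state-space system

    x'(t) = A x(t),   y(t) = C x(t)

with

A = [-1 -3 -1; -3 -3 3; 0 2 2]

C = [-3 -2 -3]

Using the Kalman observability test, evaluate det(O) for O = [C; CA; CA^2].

2268

CA = [[9, 9, -9]]
CA^2 = [[-36, -72, 0]]
Observability matrix O = [C; CA; CA^2] = [[-3, -2, -3], [9, 9, -9], [-36, -72, 0]]
Expanding along the first row, det(O) = (-3)·(9·0 - (-9)·(-72)) - (-2)·(9·0 - (-9)·(-36)) + (-3)·(9·(-72) - 9·(-36)) = (-3)·(-648) - (-2)·(-324) + (-3)·(-324) = 2268
Since det(O) ≠ 0, rank(O) = 3 and the system is completely observable.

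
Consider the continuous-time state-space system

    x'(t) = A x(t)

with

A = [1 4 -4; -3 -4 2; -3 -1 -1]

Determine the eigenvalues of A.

det(sI - A) = s^3 - (tr A)s^2 + (M11 + M22 + M33)s - det A, where Mii is the 2×2 principal minor of A obtained by deleting row i and column i.
tr A = 1 + (-4) + (-1) = -4; M11 = (-4)·(-1) - 2·(-1) = 4 - (-2) = 6; M22 = 1·(-1) - (-4)·(-3) = -1 - 12 = -13; M33 = 1·(-4) - 4·(-3) = -4 - (-12) = 8; sum of minors = 1.
det A = 1·((-4)·(-1) - 2·(-1)) - 4·((-3)·(-1) - 2·(-3)) + (-4)·((-3)·(-1) - (-4)·(-3)) = 1·6 - 4·9 + (-4)·(-9) = 6.
So p(s) = det(sI - A) = s^3 + 4s^2 + s - 6.
Rational-root test: any integer root divides -6. Testing small divisors, s = 1 works: p(1) = 1 + 4 + 1 + (-6) = 0, so (s - 1) is a factor.
Dividing, p(s) = (s - 1)(s^2 + 5s + 6).
Factor s^2 + 5s + 6: two numbers with sum -5 and product 6 are -2 and -3, so s^2 + 5s + 6 = (s + 2)(s + 3).
Hence p(s) = (s - 1) (s + 2) (s + 3), with roots -3, -2, 1.
At least one eigenvalue has non-negative real part, so the system is not asymptotically stable.

-3, -2, 1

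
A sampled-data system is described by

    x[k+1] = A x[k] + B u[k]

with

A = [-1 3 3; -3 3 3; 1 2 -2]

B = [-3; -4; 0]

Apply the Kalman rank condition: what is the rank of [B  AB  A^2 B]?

AB = [[-9], [-3], [-11]]
A^2B = [[-33], [-15], [7]]
Controllability matrix C = [B  AB  A^2B] = [[-3, -9, -33], [-4, -3, -15], [0, -11, 7]]
det(C) = (-3)·((-3)·7 - (-15)·(-11)) - (-9)·((-4)·7 - (-15)·0) + (-33)·((-4)·(-11) - (-3)·0) = (-3)·(-186) - (-9)·(-28) + (-33)·44 = -1146 ≠ 0, so rank(C) = 3.
rank(C) = 3 = n, so the pair (A, B) is completely controllable.

3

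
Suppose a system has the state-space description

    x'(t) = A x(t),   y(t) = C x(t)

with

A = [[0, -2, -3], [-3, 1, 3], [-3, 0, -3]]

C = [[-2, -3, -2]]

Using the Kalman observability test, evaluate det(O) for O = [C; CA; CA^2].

-1413

CA = [[15, 1, 3]]
CA^2 = [[-12, -29, -51]]
Observability matrix O = [C; CA; CA^2] = [[-2, -3, -2], [15, 1, 3], [-12, -29, -51]]
Expanding along the first row, det(O) = (-2)·(1·(-51) - 3·(-29)) - (-3)·(15·(-51) - 3·(-12)) + (-2)·(15·(-29) - 1·(-12)) = (-2)·36 - (-3)·(-729) + (-2)·(-423) = -1413
Since det(O) ≠ 0, rank(O) = 3 and the system is completely observable.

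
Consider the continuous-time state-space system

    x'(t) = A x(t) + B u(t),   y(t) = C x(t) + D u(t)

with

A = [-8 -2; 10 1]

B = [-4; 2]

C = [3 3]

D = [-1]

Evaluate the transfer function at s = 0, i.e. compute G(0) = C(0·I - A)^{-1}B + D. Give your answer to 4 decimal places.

G(0) = C(-A)^{-1}B + D = -C A^{-1} B + D.
det A = 12, so A^{-1} = (1/12)·adj(A) = [[1/12, 1/6], [-5/6, -2/3]]
A^{-1} B = [0, 2]^T
C A^{-1} B = 6
G(0) = D - C A^{-1} B = -1 - (6) = -7

-7.0000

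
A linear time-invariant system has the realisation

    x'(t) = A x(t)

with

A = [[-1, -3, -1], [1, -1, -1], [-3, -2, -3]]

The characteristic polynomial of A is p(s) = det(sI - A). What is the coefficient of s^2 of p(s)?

Expand det(sI - A) for the 3×3 matrix.
p(s) = s^3 + 5s^2 + 5s + 14.
(Check: constant term = det(-A) = (-1)^3 det A = 14; coefficient of s^2 = -tr A = 5.)
The coefficient of s^2 is 5.

5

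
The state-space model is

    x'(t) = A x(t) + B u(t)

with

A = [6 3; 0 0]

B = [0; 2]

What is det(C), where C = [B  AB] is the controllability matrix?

AB = [[6], [0]]
Controllability matrix C = [B  AB] = [[0, 6], [2, 0]]
det(C) = 0·0 - 6·2 = 0 - 12 = -12
Since det(C) ≠ 0, rank(C) = 2 and the system is completely controllable.

-12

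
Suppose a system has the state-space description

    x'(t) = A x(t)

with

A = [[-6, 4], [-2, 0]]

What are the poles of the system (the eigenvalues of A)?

-4, -2

det(sI - A) = s^2 - (tr A)s + det A, with tr A = (-6) + 0 = -6 and det A = (-6)·0 - 4·(-2) = 0 - (-8) = 8.
So p(s) = det(sI - A) = s^2 + 6s + 8.
Factor s^2 + 6s + 8: two numbers with sum -6 and product 8 are -2 and -4, so s^2 + 6s + 8 = (s + 2)(s + 4).
Hence p(s) = (s + 2) (s + 4), with roots -4, -2.
All eigenvalues have negative real part, so the system is asymptotically stable.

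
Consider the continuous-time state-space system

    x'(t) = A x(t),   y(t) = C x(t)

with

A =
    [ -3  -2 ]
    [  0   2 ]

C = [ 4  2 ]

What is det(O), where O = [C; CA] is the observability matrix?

8

CA = [[-12, -4]]
Observability matrix O = [C; CA] = [[4, 2], [-12, -4]]
det(O) = 4·(-4) - 2·(-12) = -16 - (-24) = 8
Since det(O) ≠ 0, rank(O) = 2 and the system is completely observable.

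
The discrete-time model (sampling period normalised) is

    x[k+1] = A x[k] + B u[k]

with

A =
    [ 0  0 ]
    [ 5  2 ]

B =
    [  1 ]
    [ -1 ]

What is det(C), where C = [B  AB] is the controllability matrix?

AB = [[0], [3]]
Controllability matrix C = [B  AB] = [[1, 0], [-1, 3]]
det(C) = 1·3 - 0·(-1) = 3 - 0 = 3
Since det(C) ≠ 0, rank(C) = 2 and the system is completely controllable.

3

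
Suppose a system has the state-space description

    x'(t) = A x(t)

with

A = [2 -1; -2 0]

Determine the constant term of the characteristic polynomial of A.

-2

For a 2×2 matrix, det(sI - A) = s^2 - (tr A)s + det A.
tr A = 2, det A = -2.
So p(s) = s^2 - 2s - 2.
The constant term is -2.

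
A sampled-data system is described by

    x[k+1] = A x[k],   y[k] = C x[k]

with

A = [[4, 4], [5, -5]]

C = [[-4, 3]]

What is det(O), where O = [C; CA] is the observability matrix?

CA = [[-1, -31]]
Observability matrix O = [C; CA] = [[-4, 3], [-1, -31]]
det(O) = (-4)·(-31) - 3·(-1) = 124 - (-3) = 127
Since det(O) ≠ 0, rank(O) = 2 and the system is completely observable.

127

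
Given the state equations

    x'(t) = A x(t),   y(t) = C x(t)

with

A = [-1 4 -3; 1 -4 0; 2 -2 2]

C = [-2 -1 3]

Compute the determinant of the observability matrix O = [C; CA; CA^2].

2187

CA = [[7, -10, 12]]
CA^2 = [[7, 44, 3]]
Observability matrix O = [C; CA; CA^2] = [[-2, -1, 3], [7, -10, 12], [7, 44, 3]]
Expanding along the first row, det(O) = (-2)·((-10)·3 - 12·44) - (-1)·(7·3 - 12·7) + 3·(7·44 - (-10)·7) = (-2)·(-558) - (-1)·(-63) + 3·378 = 2187
Since det(O) ≠ 0, rank(O) = 3 and the system is completely observable.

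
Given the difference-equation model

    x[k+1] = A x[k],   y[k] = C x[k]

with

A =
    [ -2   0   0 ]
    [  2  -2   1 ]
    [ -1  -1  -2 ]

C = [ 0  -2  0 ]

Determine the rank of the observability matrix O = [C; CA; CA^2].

CA = [[-4, 4, -2]]
CA^2 = [[18, -6, 8]]
Observability matrix O = [C; CA; CA^2] = [[0, -2, 0], [-4, 4, -2], [18, -6, 8]]
det(O) = 0·(4·8 - (-2)·(-6)) - (-2)·((-4)·8 - (-2)·18) + 0·((-4)·(-6) - 4·18) = 0·20 - (-2)·4 + 0·(-48) = 8 ≠ 0, so rank(O) = 3.
rank(O) = 3 = n, so the pair (A, C) is completely observable.

3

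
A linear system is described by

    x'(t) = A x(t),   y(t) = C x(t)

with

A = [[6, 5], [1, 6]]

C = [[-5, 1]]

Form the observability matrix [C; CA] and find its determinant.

CA = [[-29, -19]]
Observability matrix O = [C; CA] = [[-5, 1], [-29, -19]]
det(O) = (-5)·(-19) - 1·(-29) = 95 - (-29) = 124
Since det(O) ≠ 0, rank(O) = 2 and the system is completely observable.

124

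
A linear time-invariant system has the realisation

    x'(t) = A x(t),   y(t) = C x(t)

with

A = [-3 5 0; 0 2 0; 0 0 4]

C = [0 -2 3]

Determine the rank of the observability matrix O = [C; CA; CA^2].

CA = [[0, -4, 12]]
CA^2 = [[0, -8, 48]]
Observability matrix O = [C; CA; CA^2] = [[0, -2, 3], [0, -4, 12], [0, -8, 48]]
Column 1 of O is identically zero, so rank(O) ≤ 2.
The 2×2 minor from rows 1, 2, columns 2, 3 is (-2)·12 - 3·(-4) = -24 - (-12) = -12 ≠ 0, so rank(O) = 2.
rank(O) = 2 < n = 3, so the pair (A, C) is not completely observable.

2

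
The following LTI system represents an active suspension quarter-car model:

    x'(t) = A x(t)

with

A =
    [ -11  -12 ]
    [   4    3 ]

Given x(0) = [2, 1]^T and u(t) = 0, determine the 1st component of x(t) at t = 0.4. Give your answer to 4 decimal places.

-1.7196

det(sI - A) = s^2 - (tr A)s + det A, with tr A = (-11) + 3 = -8 and det A = (-11)·3 - (-12)·4 = -33 - (-48) = 15.
So p(s) = det(sI - A) = s^2 + 8s + 15.
Factor s^2 + 8s + 15: two numbers with sum -8 and product 15 are -3 and -5, so s^2 + 8s + 15 = (s + 3)(s + 5).
Hence p(s) = (s + 3) (s + 5), with roots -5, -3.
The eigenvalues -5, -3 are distinct and real, so A is diagonalisable and x(t) = e^{At} x(0) = V diag(e^{λ_i t}) V^{-1} x(0), where the columns of V are the eigenvectors.
λ = -5: A - (-5)I = [[-6, -12], [4, 8]]. Row 1 gives (-6)·v1 + (-12)·v2 = 0, so take v_1 = [-2, 1]^T.
λ = -3: A - (-3)I = [[-8, -12], [4, 6]]. Row 1 gives (-8)·v1 + (-12)·v2 = 0, so take v_2 = [-3, 2]^T.
V = [v_1 v_2] = [[-2, -3], [1, 2]] has det V = -1, so V^{-1} = adj(V)/det V = [[-2, -3], [1, 2]].
Modal coordinates z(0) = V^{-1} x(0): (-2)·2 + (-3)·1 = -7; 1·2 + 2·1 = 4; so z(0) = [-7, 4]^T.
x_1(t) = Σ_i (v_i)_1 · z_i(0) · e^{λ_i t} (row 1 of V times the modal terms).
x_1(0.4) = (-2)·(-7)·e^{-5·0.4} + (-3)·4·e^{-3·0.4} = 14·0.135335 + (-12)·0.301194 = -1.7196.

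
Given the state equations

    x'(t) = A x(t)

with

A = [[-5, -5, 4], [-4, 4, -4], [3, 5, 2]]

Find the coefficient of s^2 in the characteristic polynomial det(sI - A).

Expand det(sI - A) for the 3×3 matrix.
p(s) = s^3 - s^2 - 34s + 248.
(Check: constant term = det(-A) = (-1)^3 det A = 248; coefficient of s^2 = -tr A = -1.)
The coefficient of s^2 is -1.

-1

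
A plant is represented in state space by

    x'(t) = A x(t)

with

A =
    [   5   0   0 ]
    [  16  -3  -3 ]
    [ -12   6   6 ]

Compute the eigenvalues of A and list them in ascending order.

det(sI - A) = s^3 - (tr A)s^2 + (M11 + M22 + M33)s - det A, where Mii is the 2×2 principal minor of A obtained by deleting row i and column i.
tr A = 5 + (-3) + 6 = 8; M11 = (-3)·6 - (-3)·6 = -18 - (-18) = 0; M22 = 5·6 - 0·(-12) = 30 - 0 = 30; M33 = 5·(-3) - 0·16 = -15 - 0 = -15; sum of minors = 15.
det A = 5·((-3)·6 - (-3)·6) - 0·(16·6 - (-3)·(-12)) + 0·(16·6 - (-3)·(-12)) = 5·0 - 0·60 + 0·60 = 0.
So p(s) = det(sI - A) = s^3 - 8s^2 + 15s.
The constant term is 0, so p(s) = s(s^2 - 8s + 15).
Factor s^2 - 8s + 15: two numbers with sum 8 and product 15 are 5 and 3, so s^2 - 8s + 15 = (s - 5)(s - 3).
Hence p(s) = s (s - 5) (s - 3), with roots 0, 3, 5.
At least one eigenvalue has non-negative real part, so the system is not asymptotically stable.

0, 3, 5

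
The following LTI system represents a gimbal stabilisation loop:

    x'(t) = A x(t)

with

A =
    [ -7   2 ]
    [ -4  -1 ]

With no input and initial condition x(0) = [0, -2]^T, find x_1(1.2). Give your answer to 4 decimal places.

-0.0497

det(sI - A) = s^2 - (tr A)s + det A, with tr A = (-7) + (-1) = -8 and det A = (-7)·(-1) - 2·(-4) = 7 - (-8) = 15.
So p(s) = det(sI - A) = s^2 + 8s + 15.
Factor s^2 + 8s + 15: two numbers with sum -8 and product 15 are -3 and -5, so s^2 + 8s + 15 = (s + 3)(s + 5).
Hence p(s) = (s + 3) (s + 5), with roots -5, -3.
The eigenvalues -5, -3 are distinct and real, so A is diagonalisable and x(t) = e^{At} x(0) = V diag(e^{λ_i t}) V^{-1} x(0), where the columns of V are the eigenvectors.
λ = -5: A - (-5)I = [[-2, 2], [-4, 4]]. Row 1 gives (-2)·v1 + 2·v2 = 0, so take v_1 = [-1, -1]^T.
λ = -3: A - (-3)I = [[-4, 2], [-4, 2]]. Row 1 gives (-4)·v1 + 2·v2 = 0, so take v_2 = [1, 2]^T.
V = [v_1 v_2] = [[-1, 1], [-1, 2]] has det V = -1, so V^{-1} = adj(V)/det V = [[-2, 1], [-1, 1]].
Modal coordinates z(0) = V^{-1} x(0): (-2)·0 + 1·(-2) = -2; (-1)·0 + 1·(-2) = -2; so z(0) = [-2, -2]^T.
x_1(t) = Σ_i (v_i)_1 · z_i(0) · e^{λ_i t} (row 1 of V times the modal terms).
x_1(1.2) = (-1)·(-2)·e^{-5·1.2} + 1·(-2)·e^{-3·1.2} = 2·0.002479 + (-2)·0.027324 = -0.0497.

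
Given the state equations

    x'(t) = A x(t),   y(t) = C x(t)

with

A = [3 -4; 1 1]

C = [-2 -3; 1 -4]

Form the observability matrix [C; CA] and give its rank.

2

CA = [[-9, 5], [-1, -8]]
Observability matrix O = [C; CA] = [[-2, -3], [1, -4], [-9, 5], [-1, -8]]
Take the 2×2 submatrix of O formed by rows 1, 2: [[-2, -3], [1, -4]]. Its determinant is (-2)·(-4) - (-3)·1 = 8 - (-3) = 11 ≠ 0.
So rank(O) ≥ 2; since O has 2 columns, rank(O) = 2.
rank(O) = 2 = n, so the pair (A, C) is completely observable.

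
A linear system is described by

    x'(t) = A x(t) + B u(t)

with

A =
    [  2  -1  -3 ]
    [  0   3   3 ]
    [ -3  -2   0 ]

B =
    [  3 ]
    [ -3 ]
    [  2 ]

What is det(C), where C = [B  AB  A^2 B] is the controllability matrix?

AB = [[3], [-3], [-3]]
A^2B = [[18], [-18], [-3]]
Controllability matrix C = [B  AB  A^2B] = [[3, 3, 18], [-3, -3, -18], [2, -3, -3]]
Expanding along the first row, det(C) = 3·((-3)·(-3) - (-18)·(-3)) - 3·((-3)·(-3) - (-18)·2) + 18·((-3)·(-3) - (-3)·2) = 3·(-45) - 3·45 + 18·15 = 0
Since det(C) = 0, rank(C) < 3 and the system is not completely controllable.

0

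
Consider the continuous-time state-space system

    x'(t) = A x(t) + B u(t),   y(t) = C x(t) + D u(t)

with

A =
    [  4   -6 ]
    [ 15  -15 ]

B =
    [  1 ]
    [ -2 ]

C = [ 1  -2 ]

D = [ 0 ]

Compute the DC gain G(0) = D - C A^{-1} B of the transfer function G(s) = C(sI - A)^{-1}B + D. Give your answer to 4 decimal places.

-0.6333

G(0) = C(-A)^{-1}B + D = -C A^{-1} B + D.
det A = 30, so A^{-1} = (1/30)·adj(A) = [[-1/2, 1/5], [-1/2, 2/15]]
A^{-1} B = [-9/10, -23/30]^T
C A^{-1} B = 19/30
G(0) = D - C A^{-1} B = 0 - (19/30) = -19/30 ≈ -0.6333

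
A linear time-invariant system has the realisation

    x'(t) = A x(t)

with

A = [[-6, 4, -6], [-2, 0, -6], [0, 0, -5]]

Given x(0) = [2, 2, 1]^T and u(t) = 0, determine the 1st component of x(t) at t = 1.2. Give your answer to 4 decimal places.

det(sI - A) = s^3 - (tr A)s^2 + (M11 + M22 + M33)s - det A, where Mii is the 2×2 principal minor of A obtained by deleting row i and column i.
tr A = (-6) + 0 + (-5) = -11; M11 = 0·(-5) - (-6)·0 = 0 - 0 = 0; M22 = (-6)·(-5) - (-6)·0 = 30 - 0 = 30; M33 = (-6)·0 - 4·(-2) = 0 - (-8) = 8; sum of minors = 38.
det A = (-6)·(0·(-5) - (-6)·0) - 4·((-2)·(-5) - (-6)·0) + (-6)·((-2)·0 - 0·0) = (-6)·0 - 4·10 + (-6)·0 = -40.
So p(s) = det(sI - A) = s^3 + 11s^2 + 38s + 40.
Rational-root test: any integer root divides 40. Testing small divisors, s = -2 works: p(-2) = -8 + 44 + (-76) + 40 = 0, so (s + 2) is a factor.
Dividing, p(s) = (s + 2)(s^2 + 9s + 20).
Factor s^2 + 9s + 20: two numbers with sum -9 and product 20 are -4 and -5, so s^2 + 9s + 20 = (s + 4)(s + 5).
Hence p(s) = (s + 2) (s + 4) (s + 5), with roots -5, -4, -2.
The eigenvalues -5, -4, -2 are distinct and real, so A is diagonalisable and x(t) = e^{At} x(0) = V diag(e^{λ_i t}) V^{-1} x(0), where the columns of V are the eigenvectors.
λ = -5: A - (-5)I = [[-1, 4, -6], [-2, 5, -6], [0, 0, 0]]. v must be orthogonal to every row; (row 1) × (row 2) = [6, 6, 3], so take v_1 = [2, 2, 1]^T.
λ = -4: A - (-4)I = [[-2, 4, -6], [-2, 4, -6], [0, 0, -1]]. v must be orthogonal to every row; (row 1) × (row 3) = [-4, -2, 0], so take v_2 = [-2, -1, 0]^T.
λ = -2: A - (-2)I = [[-4, 4, -6], [-2, 2, -6], [0, 0, -3]]. v must be orthogonal to every row; (row 1) × (row 2) = [-12, -12, 0], so take v_3 = [1, 1, 0]^T.
V = [v_1 v_2 v_3] = [[2, -2, 1], [2, -1, 1], [1, 0, 0]] has det V = -1, so V^{-1} = adj(V)/det V = [[0, 0, 1], [-1, 1, 0], [-1, 2, -2]].
Modal coordinates z(0) = V^{-1} x(0): 0·2 + 0·2 + 1·1 = 1; (-1)·2 + 1·2 + 0·1 = 0; (-1)·2 + 2·2 + (-2)·1 = 0; so z(0) = [1, 0, 0]^T.
x_1(t) = Σ_i (v_i)_1 · z_i(0) · e^{λ_i t} (row 1 of V times the modal terms).
x_1(1.2) = 2·1·e^{-5·1.2} + (-2)·0·e^{-4·1.2} + 1·0·e^{-2·1.2} = 2·0.002479 + 0·0.008230 + 0·0.090718 = 0.0050.

0.0050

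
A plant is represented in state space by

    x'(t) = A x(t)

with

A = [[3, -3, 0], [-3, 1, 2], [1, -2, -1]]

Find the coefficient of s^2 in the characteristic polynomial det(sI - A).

-3

Expand det(sI - A) for the 3×3 matrix.
p(s) = s^3 - 3s^2 - 6s - 12.
(Check: constant term = det(-A) = (-1)^3 det A = -12; coefficient of s^2 = -tr A = -3.)
The coefficient of s^2 is -3.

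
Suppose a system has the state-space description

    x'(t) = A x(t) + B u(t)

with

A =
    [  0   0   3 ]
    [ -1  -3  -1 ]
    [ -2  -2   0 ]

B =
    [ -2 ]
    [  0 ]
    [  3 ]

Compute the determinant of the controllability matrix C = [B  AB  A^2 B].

AB = [[9], [-1], [4]]
A^2B = [[12], [-10], [-16]]
Controllability matrix C = [B  AB  A^2B] = [[-2, 9, 12], [0, -1, -10], [3, 4, -16]]
Expanding along the first row, det(C) = (-2)·((-1)·(-16) - (-10)·4) - 9·(0·(-16) - (-10)·3) + 12·(0·4 - (-1)·3) = (-2)·56 - 9·30 + 12·3 = -346
Since det(C) ≠ 0, rank(C) = 3 and the system is completely controllable.

-346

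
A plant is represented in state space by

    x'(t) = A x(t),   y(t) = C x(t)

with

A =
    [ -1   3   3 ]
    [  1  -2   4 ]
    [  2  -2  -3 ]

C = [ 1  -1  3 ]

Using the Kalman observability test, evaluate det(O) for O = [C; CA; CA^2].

CA = [[4, -1, -10]]
CA^2 = [[-25, 34, 38]]
Observability matrix O = [C; CA; CA^2] = [[1, -1, 3], [4, -1, -10], [-25, 34, 38]]
Expanding along the first row, det(O) = 1·((-1)·38 - (-10)·34) - (-1)·(4·38 - (-10)·(-25)) + 3·(4·34 - (-1)·(-25)) = 1·302 - (-1)·(-98) + 3·111 = 537
Since det(O) ≠ 0, rank(O) = 3 and the system is completely observable.

537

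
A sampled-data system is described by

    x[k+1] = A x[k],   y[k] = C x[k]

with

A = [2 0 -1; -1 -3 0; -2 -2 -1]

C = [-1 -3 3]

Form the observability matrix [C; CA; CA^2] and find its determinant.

CA = [[-5, 3, -2]]
CA^2 = [[-9, -5, 7]]
Observability matrix O = [C; CA; CA^2] = [[-1, -3, 3], [-5, 3, -2], [-9, -5, 7]]
Expanding along the first row, det(O) = (-1)·(3·7 - (-2)·(-5)) - (-3)·((-5)·7 - (-2)·(-9)) + 3·((-5)·(-5) - 3·(-9)) = (-1)·11 - (-3)·(-53) + 3·52 = -14
Since det(O) ≠ 0, rank(O) = 3 and the system is completely observable.

-14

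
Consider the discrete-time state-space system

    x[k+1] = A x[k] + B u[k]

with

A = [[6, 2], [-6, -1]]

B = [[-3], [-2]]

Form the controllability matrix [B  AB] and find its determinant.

-104

AB = [[-22], [20]]
Controllability matrix C = [B  AB] = [[-3, -22], [-2, 20]]
det(C) = (-3)·20 - (-22)·(-2) = -60 - 44 = -104
Since det(C) ≠ 0, rank(C) = 2 and the system is completely controllable.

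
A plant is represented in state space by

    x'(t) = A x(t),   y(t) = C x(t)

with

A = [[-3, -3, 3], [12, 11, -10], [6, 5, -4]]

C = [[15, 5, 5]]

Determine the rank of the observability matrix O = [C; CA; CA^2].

2

CA = [[45, 35, -25]]
CA^2 = [[135, 125, -115]]
Observability matrix O = [C; CA; CA^2] = [[15, 5, 5], [45, 35, -25], [135, 125, -115]]
The columns c1, c2, c3 of O are linearly dependent: -c1 + 2·c2 + c3 = 0 (check each entry), so rank(O) ≤ 2.
The 2×2 minor from rows 1, 2, columns 1, 2 is 15·35 - 5·45 = 525 - 225 = 300 ≠ 0, so rank(O) = 2.
rank(O) = 2 < n = 3, so the pair (A, C) is not completely observable.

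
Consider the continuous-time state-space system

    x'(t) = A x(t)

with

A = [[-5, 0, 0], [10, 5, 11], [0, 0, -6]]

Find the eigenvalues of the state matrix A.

-6, -5, 5

det(sI - A) = s^3 - (tr A)s^2 + (M11 + M22 + M33)s - det A, where Mii is the 2×2 principal minor of A obtained by deleting row i and column i.
tr A = (-5) + 5 + (-6) = -6; M11 = 5·(-6) - 11·0 = -30 - 0 = -30; M22 = (-5)·(-6) - 0·0 = 30 - 0 = 30; M33 = (-5)·5 - 0·10 = -25 - 0 = -25; sum of minors = -25.
det A = (-5)·(5·(-6) - 11·0) - 0·(10·(-6) - 11·0) + 0·(10·0 - 5·0) = (-5)·(-30) - 0·(-60) + 0·0 = 150.
So p(s) = det(sI - A) = s^3 + 6s^2 - 25s - 150.
Rational-root test: any integer root divides -150. Testing small divisors, s = -5 works: p(-5) = -125 + 150 + 125 + (-150) = 0, so (s + 5) is a factor.
Dividing, p(s) = (s + 5)(s^2 + s - 30).
Factor s^2 + s - 30: two numbers with sum -1 and product -30 are 5 and -6, so s^2 + s - 30 = (s - 5)(s + 6).
Hence p(s) = (s - 5) (s + 5) (s + 6), with roots -6, -5, 5.
At least one eigenvalue has non-negative real part, so the system is not asymptotically stable.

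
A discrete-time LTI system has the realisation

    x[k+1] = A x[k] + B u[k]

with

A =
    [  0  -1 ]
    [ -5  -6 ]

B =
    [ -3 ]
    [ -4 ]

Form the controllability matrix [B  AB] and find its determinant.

-101

AB = [[4], [39]]
Controllability matrix C = [B  AB] = [[-3, 4], [-4, 39]]
det(C) = (-3)·39 - 4·(-4) = -117 - (-16) = -101
Since det(C) ≠ 0, rank(C) = 2 and the system is completely controllable.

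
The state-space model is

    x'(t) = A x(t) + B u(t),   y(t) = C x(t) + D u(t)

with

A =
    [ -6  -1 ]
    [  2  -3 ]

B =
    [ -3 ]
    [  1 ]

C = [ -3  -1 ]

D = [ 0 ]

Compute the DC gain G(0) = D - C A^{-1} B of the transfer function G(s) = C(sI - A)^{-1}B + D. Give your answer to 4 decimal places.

1.5000

G(0) = C(-A)^{-1}B + D = -C A^{-1} B + D.
det A = 20, so A^{-1} = (1/20)·adj(A) = [[-3/20, 1/20], [-1/10, -3/10]]
A^{-1} B = [1/2, 0]^T
C A^{-1} B = -3/2
G(0) = D - C A^{-1} B = 0 - (-3/2) = 3/2 ≈ 1.5000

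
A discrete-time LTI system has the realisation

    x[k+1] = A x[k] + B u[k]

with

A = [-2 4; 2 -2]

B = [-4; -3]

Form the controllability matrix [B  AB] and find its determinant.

AB = [[-4], [-2]]
Controllability matrix C = [B  AB] = [[-4, -4], [-3, -2]]
det(C) = (-4)·(-2) - (-4)·(-3) = 8 - 12 = -4
Since det(C) ≠ 0, rank(C) = 2 and the system is completely controllable.

-4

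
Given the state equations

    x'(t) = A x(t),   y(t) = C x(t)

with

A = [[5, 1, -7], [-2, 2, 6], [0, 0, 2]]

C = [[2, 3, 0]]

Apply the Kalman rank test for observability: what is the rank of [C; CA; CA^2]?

2

CA = [[4, 8, 4]]
CA^2 = [[4, 20, 28]]
Observability matrix O = [C; CA; CA^2] = [[2, 3, 0], [4, 8, 4], [4, 20, 28]]
The columns c1, c2, c3 of O are linearly dependent: 3·c1 - 2·c2 + c3 = 0 (check each entry), so rank(O) ≤ 2.
The 2×2 minor from rows 1, 2, columns 1, 2 is 2·8 - 3·4 = 16 - 12 = 4 ≠ 0, so rank(O) = 2.
rank(O) = 2 < n = 3, so the pair (A, C) is not completely observable.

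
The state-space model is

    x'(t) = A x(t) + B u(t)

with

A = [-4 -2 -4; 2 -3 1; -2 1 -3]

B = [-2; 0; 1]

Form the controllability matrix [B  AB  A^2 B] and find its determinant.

AB = [[4], [-3], [1]]
A^2B = [[-14], [18], [-14]]
Controllability matrix C = [B  AB  A^2B] = [[-2, 4, -14], [0, -3, 18], [1, 1, -14]]
Expanding along the first row, det(C) = (-2)·((-3)·(-14) - 18·1) - 4·(0·(-14) - 18·1) + (-14)·(0·1 - (-3)·1) = (-2)·24 - 4·(-18) + (-14)·3 = -18
Since det(C) ≠ 0, rank(C) = 3 and the system is completely controllable.

-18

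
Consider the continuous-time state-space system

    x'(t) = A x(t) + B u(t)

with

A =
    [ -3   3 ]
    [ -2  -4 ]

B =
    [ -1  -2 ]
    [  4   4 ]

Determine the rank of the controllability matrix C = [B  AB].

2

AB = [[15, 18], [-14, -12]]
Controllability matrix C = [B  AB] = [[-1, -2, 15, 18], [4, 4, -14, -12]]
Take the 2×2 submatrix of C formed by columns 1, 2: [[-1, -2], [4, 4]]. Its determinant is (-1)·4 - (-2)·4 = -4 - (-8) = 4 ≠ 0.
So rank(C) ≥ 2; since C has 2 rows, rank(C) = 2.
rank(C) = 2 = n, so the pair (A, B) is completely controllable.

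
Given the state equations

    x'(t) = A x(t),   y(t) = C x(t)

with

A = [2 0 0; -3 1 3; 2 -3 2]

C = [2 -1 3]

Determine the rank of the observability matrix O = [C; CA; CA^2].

3

CA = [[13, -10, 3]]
CA^2 = [[62, -19, -24]]
Observability matrix O = [C; CA; CA^2] = [[2, -1, 3], [13, -10, 3], [62, -19, -24]]
det(O) = 2·((-10)·(-24) - 3·(-19)) - (-1)·(13·(-24) - 3·62) + 3·(13·(-19) - (-10)·62) = 2·297 - (-1)·(-498) + 3·373 = 1215 ≠ 0, so rank(O) = 3.
rank(O) = 3 = n, so the pair (A, C) is completely observable.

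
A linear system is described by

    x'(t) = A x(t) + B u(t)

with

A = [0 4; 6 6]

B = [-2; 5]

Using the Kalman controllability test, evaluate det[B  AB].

-136

AB = [[20], [18]]
Controllability matrix C = [B  AB] = [[-2, 20], [5, 18]]
det(C) = (-2)·18 - 20·5 = -36 - 100 = -136
Since det(C) ≠ 0, rank(C) = 2 and the system is completely controllable.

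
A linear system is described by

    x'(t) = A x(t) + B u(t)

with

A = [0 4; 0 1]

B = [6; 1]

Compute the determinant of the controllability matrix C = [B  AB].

AB = [[4], [1]]
Controllability matrix C = [B  AB] = [[6, 4], [1, 1]]
det(C) = 6·1 - 4·1 = 6 - 4 = 2
Since det(C) ≠ 0, rank(C) = 2 and the system is completely controllable.

2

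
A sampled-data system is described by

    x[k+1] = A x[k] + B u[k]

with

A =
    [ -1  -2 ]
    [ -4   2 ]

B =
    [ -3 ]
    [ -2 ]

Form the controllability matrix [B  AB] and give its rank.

AB = [[7], [8]]
Controllability matrix C = [B  AB] = [[-3, 7], [-2, 8]]
det(C) = (-3)·8 - 7·(-2) = -24 - (-14) = -10 ≠ 0, so rank(C) = 2.
rank(C) = 2 = n, so the pair (A, B) is completely controllable.

2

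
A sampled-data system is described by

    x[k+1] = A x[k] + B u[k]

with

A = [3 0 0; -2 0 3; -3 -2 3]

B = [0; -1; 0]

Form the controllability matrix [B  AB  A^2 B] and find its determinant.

0

AB = [[0], [0], [2]]
A^2B = [[0], [6], [6]]
Controllability matrix C = [B  AB  A^2B] = [[0, 0, 0], [-1, 0, 6], [0, 2, 6]]
Expanding along the first row, det(C) = 0·(0·6 - 6·2) - 0·((-1)·6 - 6·0) + 0·((-1)·2 - 0·0) = 0·(-12) - 0·(-6) + 0·(-2) = 0
Since det(C) = 0, rank(C) < 3 and the system is not completely controllable.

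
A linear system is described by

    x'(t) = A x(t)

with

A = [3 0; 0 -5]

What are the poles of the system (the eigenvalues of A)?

-5, 3

det(sI - A) = s^2 - (tr A)s + det A, with tr A = 3 + (-5) = -2 and det A = 3·(-5) - 0·0 = -15 - 0 = -15.
So p(s) = det(sI - A) = s^2 + 2s - 15.
Factor s^2 + 2s - 15: two numbers with sum -2 and product -15 are 3 and -5, so s^2 + 2s - 15 = (s - 3)(s + 5).
Hence p(s) = (s - 3) (s + 5), with roots -5, 3.
At least one eigenvalue has non-negative real part, so the system is not asymptotically stable.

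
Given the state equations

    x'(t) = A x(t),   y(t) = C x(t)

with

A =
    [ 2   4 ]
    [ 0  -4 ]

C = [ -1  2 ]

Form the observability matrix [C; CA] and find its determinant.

CA = [[-2, -12]]
Observability matrix O = [C; CA] = [[-1, 2], [-2, -12]]
det(O) = (-1)·(-12) - 2·(-2) = 12 - (-4) = 16
Since det(O) ≠ 0, rank(O) = 2 and the system is completely observable.

16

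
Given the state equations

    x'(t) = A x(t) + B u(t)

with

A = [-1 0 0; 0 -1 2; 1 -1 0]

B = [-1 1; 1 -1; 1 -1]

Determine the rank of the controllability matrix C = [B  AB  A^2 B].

3

AB = [[1, -1], [1, -1], [-2, 2]]
A^2B = [[-1, 1], [-5, 5], [0, 0]]
Controllability matrix C = [B  AB  A^2B] = [[-1, 1, 1, -1, -1, 1], [1, -1, 1, -1, -5, 5], [1, -1, -2, 2, 0, 0]]
Take the 3×3 submatrix of C formed by columns 1, 3, 5: [[-1, 1, -1], [1, 1, -5], [1, -2, 0]]. Its determinant is (-1)·(1·0 - (-5)·(-2)) - 1·(1·0 - (-5)·1) + (-1)·(1·(-2) - 1·1) = (-1)·(-10) - 1·5 + (-1)·(-3) = 8 ≠ 0.
So rank(C) ≥ 3; since C has 3 rows, rank(C) = 3.
rank(C) = 3 = n, so the pair (A, B) is completely controllable.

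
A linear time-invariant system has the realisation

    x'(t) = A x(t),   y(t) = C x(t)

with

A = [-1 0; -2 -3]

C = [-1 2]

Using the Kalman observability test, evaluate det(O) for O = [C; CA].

CA = [[-3, -6]]
Observability matrix O = [C; CA] = [[-1, 2], [-3, -6]]
det(O) = (-1)·(-6) - 2·(-3) = 6 - (-6) = 12
Since det(O) ≠ 0, rank(O) = 2 and the system is completely observable.

12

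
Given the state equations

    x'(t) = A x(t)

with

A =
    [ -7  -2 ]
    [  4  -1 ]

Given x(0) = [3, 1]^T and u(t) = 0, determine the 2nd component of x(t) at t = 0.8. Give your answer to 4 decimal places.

det(sI - A) = s^2 - (tr A)s + det A, with tr A = (-7) + (-1) = -8 and det A = (-7)·(-1) - (-2)·4 = 7 - (-8) = 15.
So p(s) = det(sI - A) = s^2 + 8s + 15.
Factor s^2 + 8s + 15: two numbers with sum -8 and product 15 are -3 and -5, so s^2 + 8s + 15 = (s + 3)(s + 5).
Hence p(s) = (s + 3) (s + 5), with roots -5, -3.
The eigenvalues -5, -3 are distinct and real, so A is diagonalisable and x(t) = e^{At} x(0) = V diag(e^{λ_i t}) V^{-1} x(0), where the columns of V are the eigenvectors.
λ = -5: A - (-5)I = [[-2, -2], [4, 4]]. Row 1 gives (-2)·v1 + (-2)·v2 = 0, so take v_1 = [1, -1]^T.
λ = -3: A - (-3)I = [[-4, -2], [4, 2]]. Row 1 gives (-4)·v1 + (-2)·v2 = 0, so take v_2 = [-1, 2]^T.
V = [v_1 v_2] = [[1, -1], [-1, 2]] has det V = 1, so V^{-1} = adj(V)/det V = [[2, 1], [1, 1]].
Modal coordinates z(0) = V^{-1} x(0): 2·3 + 1·1 = 7; 1·3 + 1·1 = 4; so z(0) = [7, 4]^T.
x_2(t) = Σ_i (v_i)_2 · z_i(0) · e^{λ_i t} (row 2 of V times the modal terms).
x_2(0.8) = (-1)·7·e^{-5·0.8} + 2·4·e^{-3·0.8} = (-7)·0.018316 + 8·0.090718 = 0.5975.

0.5975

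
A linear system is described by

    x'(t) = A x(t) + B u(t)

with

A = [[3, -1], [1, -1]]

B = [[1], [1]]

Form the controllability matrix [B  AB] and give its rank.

2

AB = [[2], [0]]
Controllability matrix C = [B  AB] = [[1, 2], [1, 0]]
det(C) = 1·0 - 2·1 = 0 - 2 = -2 ≠ 0, so rank(C) = 2.
rank(C) = 2 = n, so the pair (A, B) is completely controllable.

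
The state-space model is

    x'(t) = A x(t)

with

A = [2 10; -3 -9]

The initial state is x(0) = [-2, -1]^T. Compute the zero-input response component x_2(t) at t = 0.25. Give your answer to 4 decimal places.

det(sI - A) = s^2 - (tr A)s + det A, with tr A = 2 + (-9) = -7 and det A = 2·(-9) - 10·(-3) = -18 - (-30) = 12.
So p(s) = det(sI - A) = s^2 + 7s + 12.
Factor s^2 + 7s + 12: two numbers with sum -7 and product 12 are -3 and -4, so s^2 + 7s + 12 = (s + 3)(s + 4).
Hence p(s) = (s + 3) (s + 4), with roots -4, -3.
The eigenvalues -4, -3 are distinct and real, so A is diagonalisable and x(t) = e^{At} x(0) = V diag(e^{λ_i t}) V^{-1} x(0), where the columns of V are the eigenvectors.
λ = -4: A - (-4)I = [[6, 10], [-3, -5]]. Row 1 gives 6·v1 + 10·v2 = 0, so take v_1 = [5, -3]^T.
λ = -3: A - (-3)I = [[5, 10], [-3, -6]]. Row 1 gives 5·v1 + 10·v2 = 0, so take v_2 = [2, -1]^T.
V = [v_1 v_2] = [[5, 2], [-3, -1]] has det V = 1, so V^{-1} = adj(V)/det V = [[-1, -2], [3, 5]].
Modal coordinates z(0) = V^{-1} x(0): (-1)·(-2) + (-2)·(-1) = 4; 3·(-2) + 5·(-1) = -11; so z(0) = [4, -11]^T.
x_2(t) = Σ_i (v_i)_2 · z_i(0) · e^{λ_i t} (row 2 of V times the modal terms).
x_2(0.25) = (-3)·4·e^{-4·0.25} + (-1)·(-11)·e^{-3·0.25} = (-12)·0.367879 + 11·0.472367 = 0.7815.

0.7815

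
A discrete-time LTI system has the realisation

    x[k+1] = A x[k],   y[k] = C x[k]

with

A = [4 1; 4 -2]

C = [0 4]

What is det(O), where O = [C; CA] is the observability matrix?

CA = [[16, -8]]
Observability matrix O = [C; CA] = [[0, 4], [16, -8]]
det(O) = 0·(-8) - 4·16 = 0 - 64 = -64
Since det(O) ≠ 0, rank(O) = 2 and the system is completely observable.

-64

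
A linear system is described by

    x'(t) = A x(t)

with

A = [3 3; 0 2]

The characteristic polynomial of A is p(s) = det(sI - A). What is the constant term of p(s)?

For a 2×2 matrix, det(sI - A) = s^2 - (tr A)s + det A.
tr A = 5, det A = 6.
So p(s) = s^2 - 5s + 6.
The constant term is 6.

6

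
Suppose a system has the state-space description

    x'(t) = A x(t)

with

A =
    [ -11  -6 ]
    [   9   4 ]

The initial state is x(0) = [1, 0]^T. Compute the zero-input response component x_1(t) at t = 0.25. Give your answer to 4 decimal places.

-0.3535

det(sI - A) = s^2 - (tr A)s + det A, with tr A = (-11) + 4 = -7 and det A = (-11)·4 - (-6)·9 = -44 - (-54) = 10.
So p(s) = det(sI - A) = s^2 + 7s + 10.
Factor s^2 + 7s + 10: two numbers with sum -7 and product 10 are -2 and -5, so s^2 + 7s + 10 = (s + 2)(s + 5).
Hence p(s) = (s + 2) (s + 5), with roots -5, -2.
The eigenvalues -5, -2 are distinct and real, so A is diagonalisable and x(t) = e^{At} x(0) = V diag(e^{λ_i t}) V^{-1} x(0), where the columns of V are the eigenvectors.
λ = -5: A - (-5)I = [[-6, -6], [9, 9]]. Row 1 gives (-6)·v1 + (-6)·v2 = 0, so take v_1 = [1, -1]^T.
λ = -2: A - (-2)I = [[-9, -6], [9, 6]]. Row 1 gives (-9)·v1 + (-6)·v2 = 0, so take v_2 = [-2, 3]^T.
V = [v_1 v_2] = [[1, -2], [-1, 3]] has det V = 1, so V^{-1} = adj(V)/det V = [[3, 2], [1, 1]].
Modal coordinates z(0) = V^{-1} x(0): 3·1 + 2·0 = 3; 1·1 + 1·0 = 1; so z(0) = [3, 1]^T.
x_1(t) = Σ_i (v_i)_1 · z_i(0) · e^{λ_i t} (row 1 of V times the modal terms).
x_1(0.25) = 1·3·e^{-5·0.25} + (-2)·1·e^{-2·0.25} = 3·0.286505 + (-2)·0.606531 = -0.3535.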